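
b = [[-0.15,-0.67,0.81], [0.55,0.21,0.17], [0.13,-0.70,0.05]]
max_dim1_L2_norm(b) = 1.06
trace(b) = 0.11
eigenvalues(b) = [(-0.52+0j), (0.31+0.76j), (0.31-0.76j)]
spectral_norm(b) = 1.19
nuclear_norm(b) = 2.28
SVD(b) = [[-0.87, -0.15, -0.47], [0.10, -0.99, 0.13], [-0.48, 0.07, 0.87]] @ diag([1.186970438157704, 0.6055696180214104, 0.48660725094177487]) @ [[0.11, 0.79, -0.6], [-0.84, -0.25, -0.48], [0.53, -0.56, -0.64]]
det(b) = -0.35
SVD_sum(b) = [[-0.11, -0.82, 0.62], [0.01, 0.1, -0.07], [-0.06, -0.45, 0.34]] + [[0.08, 0.02, 0.04], [0.5, 0.15, 0.29], [-0.03, -0.01, -0.02]] + [[-0.12,0.13,0.15], [0.03,-0.04,-0.04], [0.22,-0.24,-0.27]]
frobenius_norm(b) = 1.42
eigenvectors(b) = [[-0.69+0.00j, (0.66+0j), 0.66-0.00j],[0.38+0.00j, (0.11-0.56j), (0.11+0.56j)],[(0.62+0j), 0.47+0.15j, (0.47-0.15j)]]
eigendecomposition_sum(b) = [[(-0.22+0j), (0.08+0j), 0.29-0.00j], [0.12-0.00j, (-0.04-0j), (-0.16+0j)], [0.20-0.00j, -0.07-0.00j, (-0.26+0j)]] + [[(0.03+0.25j),(-0.37+0.22j),0.26+0.14j], [0.22+0.01j,0.13+0.36j,0.16-0.20j], [(-0.03+0.18j),-0.32+0.07j,0.15+0.16j]] + [[0.03-0.25j, (-0.37-0.22j), 0.26-0.14j], [0.22-0.01j, 0.13-0.36j, 0.16+0.20j], [-0.03-0.18j, -0.32-0.07j, (0.15-0.16j)]]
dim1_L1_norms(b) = [1.63, 0.93, 0.88]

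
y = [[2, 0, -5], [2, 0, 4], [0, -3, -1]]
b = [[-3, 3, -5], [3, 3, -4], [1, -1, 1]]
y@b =[[-11, 11, -15], [-2, 2, -6], [-10, -8, 11]]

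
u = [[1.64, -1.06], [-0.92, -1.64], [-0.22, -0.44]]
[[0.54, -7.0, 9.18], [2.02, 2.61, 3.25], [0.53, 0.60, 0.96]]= u @ [[-0.34, -3.89, 3.17], [-1.04, 0.59, -3.76]]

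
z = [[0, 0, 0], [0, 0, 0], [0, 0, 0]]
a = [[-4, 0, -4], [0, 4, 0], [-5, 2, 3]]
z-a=[[4, 0, 4], [0, -4, 0], [5, -2, -3]]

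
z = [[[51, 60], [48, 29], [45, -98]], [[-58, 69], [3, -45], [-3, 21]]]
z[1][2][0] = -3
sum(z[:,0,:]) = 122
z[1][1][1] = -45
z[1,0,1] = 69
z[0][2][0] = 45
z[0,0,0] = 51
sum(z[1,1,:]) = -42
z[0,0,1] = 60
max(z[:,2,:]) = 45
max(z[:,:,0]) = 51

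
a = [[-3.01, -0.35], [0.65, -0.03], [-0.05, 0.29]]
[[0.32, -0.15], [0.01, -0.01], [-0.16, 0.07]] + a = [[-2.69, -0.5], [0.66, -0.04], [-0.21, 0.36]]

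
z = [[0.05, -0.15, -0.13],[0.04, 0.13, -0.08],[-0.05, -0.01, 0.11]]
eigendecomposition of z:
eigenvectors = [[0.91+0.00j, 0.29-0.56j, 0.29+0.56j],[-0.03+0.00j, (-0.67+0j), -0.67-0.00j],[0.40+0.00j, 0.28+0.27j, 0.28-0.27j]]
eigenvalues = [(-0+0j), (0.15+0.07j), (0.15-0.07j)]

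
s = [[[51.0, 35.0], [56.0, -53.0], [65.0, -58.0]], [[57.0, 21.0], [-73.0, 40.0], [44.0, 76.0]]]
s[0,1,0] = 56.0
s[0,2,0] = 65.0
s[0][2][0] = 65.0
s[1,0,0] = 57.0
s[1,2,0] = 44.0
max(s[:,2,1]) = 76.0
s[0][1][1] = -53.0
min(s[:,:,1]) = -58.0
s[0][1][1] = -53.0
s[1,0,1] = 21.0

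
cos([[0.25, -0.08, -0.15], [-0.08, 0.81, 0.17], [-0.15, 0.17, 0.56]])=[[0.96,0.05,0.06],  [0.05,0.68,-0.11],  [0.06,-0.11,0.83]]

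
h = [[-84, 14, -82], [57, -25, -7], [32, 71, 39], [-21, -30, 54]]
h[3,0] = -21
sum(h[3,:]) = 3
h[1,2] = -7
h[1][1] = -25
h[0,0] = -84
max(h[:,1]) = 71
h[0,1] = 14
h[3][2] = 54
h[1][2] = -7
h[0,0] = -84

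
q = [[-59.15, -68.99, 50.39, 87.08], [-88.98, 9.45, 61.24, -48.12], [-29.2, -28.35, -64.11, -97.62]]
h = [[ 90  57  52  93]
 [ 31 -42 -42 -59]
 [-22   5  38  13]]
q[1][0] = -88.98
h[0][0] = 90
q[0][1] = -68.99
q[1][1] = 9.45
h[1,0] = 31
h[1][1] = -42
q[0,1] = -68.99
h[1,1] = -42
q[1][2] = 61.24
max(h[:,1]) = 57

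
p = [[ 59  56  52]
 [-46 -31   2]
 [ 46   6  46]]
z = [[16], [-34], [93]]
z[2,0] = 93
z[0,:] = [16]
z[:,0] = [16, -34, 93]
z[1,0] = -34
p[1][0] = -46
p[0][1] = 56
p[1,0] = -46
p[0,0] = 59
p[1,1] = -31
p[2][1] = 6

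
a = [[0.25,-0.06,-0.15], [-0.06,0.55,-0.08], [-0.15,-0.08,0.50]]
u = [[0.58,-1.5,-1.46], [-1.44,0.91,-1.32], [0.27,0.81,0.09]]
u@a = [[0.45, -0.74, -0.70], [-0.22, 0.69, -0.52], [0.01, 0.42, -0.06]]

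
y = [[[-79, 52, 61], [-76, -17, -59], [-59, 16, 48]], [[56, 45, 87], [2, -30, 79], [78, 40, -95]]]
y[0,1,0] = -76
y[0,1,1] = -17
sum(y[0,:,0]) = -214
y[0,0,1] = 52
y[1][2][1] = 40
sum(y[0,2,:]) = 5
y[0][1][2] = -59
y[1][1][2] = 79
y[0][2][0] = -59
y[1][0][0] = 56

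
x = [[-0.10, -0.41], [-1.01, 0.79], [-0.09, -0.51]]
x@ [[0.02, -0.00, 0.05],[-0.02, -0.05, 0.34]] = [[0.01,0.02,-0.14],  [-0.04,-0.04,0.22],  [0.01,0.03,-0.18]]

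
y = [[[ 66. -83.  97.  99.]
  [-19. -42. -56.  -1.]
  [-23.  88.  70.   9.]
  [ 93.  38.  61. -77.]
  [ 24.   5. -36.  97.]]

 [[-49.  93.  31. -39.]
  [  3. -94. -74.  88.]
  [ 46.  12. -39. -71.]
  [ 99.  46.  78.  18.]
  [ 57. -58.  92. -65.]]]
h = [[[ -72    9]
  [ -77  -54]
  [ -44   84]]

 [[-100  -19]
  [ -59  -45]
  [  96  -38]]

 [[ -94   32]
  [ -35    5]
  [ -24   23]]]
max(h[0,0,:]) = 9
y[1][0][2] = 31.0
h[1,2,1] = -38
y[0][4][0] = 24.0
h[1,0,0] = -100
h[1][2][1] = -38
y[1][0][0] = -49.0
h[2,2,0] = -24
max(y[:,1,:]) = 88.0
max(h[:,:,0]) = 96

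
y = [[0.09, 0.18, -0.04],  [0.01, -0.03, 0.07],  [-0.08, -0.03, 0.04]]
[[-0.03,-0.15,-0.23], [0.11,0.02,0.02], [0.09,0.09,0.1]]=y@ [[-0.37,-0.87,-0.86], [0.41,-0.35,-0.84], [1.75,0.27,0.07]]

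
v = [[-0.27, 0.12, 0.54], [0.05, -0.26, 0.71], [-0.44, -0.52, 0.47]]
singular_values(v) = [1.14, 0.46, 0.35]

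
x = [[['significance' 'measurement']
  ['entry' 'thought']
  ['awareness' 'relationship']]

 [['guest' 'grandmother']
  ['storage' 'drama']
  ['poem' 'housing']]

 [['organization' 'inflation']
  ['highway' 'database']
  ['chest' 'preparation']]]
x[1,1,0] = 'storage'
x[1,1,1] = 'drama'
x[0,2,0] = 'awareness'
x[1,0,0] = 'guest'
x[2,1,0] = 'highway'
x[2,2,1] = 'preparation'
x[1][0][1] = 'grandmother'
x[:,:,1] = [['measurement', 'thought', 'relationship'], ['grandmother', 'drama', 'housing'], ['inflation', 'database', 'preparation']]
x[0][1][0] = 'entry'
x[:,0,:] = [['significance', 'measurement'], ['guest', 'grandmother'], ['organization', 'inflation']]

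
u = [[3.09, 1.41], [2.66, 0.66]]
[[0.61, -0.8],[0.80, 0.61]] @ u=[[-0.24, 0.33], [4.09, 1.53]]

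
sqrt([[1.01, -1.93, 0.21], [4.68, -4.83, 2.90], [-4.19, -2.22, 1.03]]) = [[1.95,  -0.93,  0.40], [3.14,  -0.58,  1.37], [0.26,  -1.64,  1.78]]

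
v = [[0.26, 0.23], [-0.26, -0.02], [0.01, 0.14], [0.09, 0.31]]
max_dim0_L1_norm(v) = 0.7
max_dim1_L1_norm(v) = 0.49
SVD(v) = [[-0.69, 0.18], [0.37, -0.74], [-0.22, -0.34], [-0.58, -0.55]] @ diag([0.5013628943968561, 0.2470531281364534]) @ [[-0.66, -0.75], [0.75, -0.66]]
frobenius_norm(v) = 0.56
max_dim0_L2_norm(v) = 0.41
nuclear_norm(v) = 0.75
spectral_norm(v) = 0.50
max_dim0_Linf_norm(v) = 0.31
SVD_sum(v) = [[0.23, 0.26], [-0.12, -0.14], [0.07, 0.08], [0.19, 0.22]] + [[0.03, -0.03],[-0.14, 0.12],[-0.06, 0.06],[-0.10, 0.09]]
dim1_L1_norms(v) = [0.49, 0.28, 0.15, 0.4]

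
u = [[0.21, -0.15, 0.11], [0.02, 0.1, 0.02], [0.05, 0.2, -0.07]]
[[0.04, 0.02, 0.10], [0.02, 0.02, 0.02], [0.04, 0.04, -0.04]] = u @ [[0.24, 0.18, 0.11], [0.18, 0.15, 0.04], [0.11, 0.04, 0.73]]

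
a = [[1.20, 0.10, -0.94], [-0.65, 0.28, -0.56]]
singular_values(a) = [1.54, 0.88]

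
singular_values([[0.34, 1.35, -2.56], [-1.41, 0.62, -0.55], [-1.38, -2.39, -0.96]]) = [3.13, 2.82, 1.39]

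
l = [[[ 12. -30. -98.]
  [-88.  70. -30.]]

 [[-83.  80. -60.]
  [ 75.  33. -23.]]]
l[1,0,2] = -60.0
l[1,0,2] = -60.0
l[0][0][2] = -98.0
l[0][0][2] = -98.0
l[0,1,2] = -30.0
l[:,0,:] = [[12.0, -30.0, -98.0], [-83.0, 80.0, -60.0]]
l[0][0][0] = 12.0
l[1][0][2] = -60.0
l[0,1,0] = -88.0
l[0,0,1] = -30.0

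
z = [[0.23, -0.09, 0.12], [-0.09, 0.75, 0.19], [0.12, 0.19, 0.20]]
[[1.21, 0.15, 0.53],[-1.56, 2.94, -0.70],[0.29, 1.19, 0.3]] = z @ [[4.43,0.96,0.04],[-1.64,3.52,-1.71],[0.36,2.05,3.08]]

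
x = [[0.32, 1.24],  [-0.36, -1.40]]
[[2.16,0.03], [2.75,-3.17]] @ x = [[0.68, 2.64], [2.02, 7.85]]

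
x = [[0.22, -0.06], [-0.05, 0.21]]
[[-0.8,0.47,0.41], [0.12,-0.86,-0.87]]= x @ [[-3.74, 1.07, 0.78], [-0.31, -3.83, -3.97]]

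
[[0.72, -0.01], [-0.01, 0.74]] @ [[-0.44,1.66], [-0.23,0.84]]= [[-0.31, 1.19],[-0.17, 0.6]]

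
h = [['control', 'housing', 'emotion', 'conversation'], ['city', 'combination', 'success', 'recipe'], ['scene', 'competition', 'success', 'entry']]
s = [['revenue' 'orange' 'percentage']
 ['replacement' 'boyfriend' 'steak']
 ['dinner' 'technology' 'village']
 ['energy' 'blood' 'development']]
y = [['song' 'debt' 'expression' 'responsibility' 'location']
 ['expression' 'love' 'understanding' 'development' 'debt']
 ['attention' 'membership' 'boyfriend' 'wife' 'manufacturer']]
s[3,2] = 'development'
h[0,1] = 'housing'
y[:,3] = ['responsibility', 'development', 'wife']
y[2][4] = 'manufacturer'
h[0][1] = 'housing'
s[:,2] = ['percentage', 'steak', 'village', 'development']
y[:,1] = ['debt', 'love', 'membership']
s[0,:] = ['revenue', 'orange', 'percentage']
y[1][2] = 'understanding'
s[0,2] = 'percentage'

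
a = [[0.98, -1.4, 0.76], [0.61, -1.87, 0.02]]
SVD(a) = [[-0.69, -0.73],[-0.73, 0.69]] @ diag([2.6305953897178136, 0.6688556612568853]) @ [[-0.42, 0.88, -0.2], [-0.44, -0.4, -0.81]]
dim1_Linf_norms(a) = [1.4, 1.87]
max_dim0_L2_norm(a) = 2.34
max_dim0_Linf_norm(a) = 1.87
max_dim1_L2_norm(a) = 1.97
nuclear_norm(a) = 3.30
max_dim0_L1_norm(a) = 3.27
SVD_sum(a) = [[0.77, -1.59, 0.37], [0.81, -1.69, 0.39]] + [[0.21,0.19,0.39], [-0.20,-0.18,-0.37]]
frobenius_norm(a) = 2.71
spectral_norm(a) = 2.63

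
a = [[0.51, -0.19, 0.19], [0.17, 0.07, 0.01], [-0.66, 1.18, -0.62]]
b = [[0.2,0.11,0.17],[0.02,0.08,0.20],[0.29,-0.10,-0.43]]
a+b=[[0.71, -0.08, 0.36], [0.19, 0.15, 0.21], [-0.37, 1.08, -1.05]]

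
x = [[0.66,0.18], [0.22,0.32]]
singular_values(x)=[0.75, 0.23]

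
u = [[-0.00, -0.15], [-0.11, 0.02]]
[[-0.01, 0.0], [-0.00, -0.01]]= u @ [[0.06, 0.05], [0.08, -0.01]]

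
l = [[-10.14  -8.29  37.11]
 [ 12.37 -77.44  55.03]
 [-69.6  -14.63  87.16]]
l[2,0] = -69.6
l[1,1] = -77.44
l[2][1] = -14.63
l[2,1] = -14.63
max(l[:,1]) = -8.29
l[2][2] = 87.16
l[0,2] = 37.11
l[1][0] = 12.37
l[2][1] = -14.63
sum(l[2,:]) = 2.930000000000007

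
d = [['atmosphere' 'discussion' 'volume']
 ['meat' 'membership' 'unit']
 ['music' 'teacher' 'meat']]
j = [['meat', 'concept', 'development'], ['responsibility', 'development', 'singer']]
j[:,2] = ['development', 'singer']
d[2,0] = 'music'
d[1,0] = 'meat'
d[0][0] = 'atmosphere'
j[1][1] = 'development'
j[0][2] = 'development'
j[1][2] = 'singer'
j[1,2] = 'singer'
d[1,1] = 'membership'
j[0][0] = 'meat'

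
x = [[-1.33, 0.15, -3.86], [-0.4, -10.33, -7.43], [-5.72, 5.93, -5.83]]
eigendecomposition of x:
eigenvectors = [[(-0.84+0j), (0.09-0.22j), (0.09+0.22j)],[(-0.28+0j), 0.76+0.00j, 0.76-0.00j],[(0.47+0j), (-0.12-0.6j), (-0.12+0.6j)]]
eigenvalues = [(0.87+0j), (-9.18+5.96j), (-9.18-5.96j)]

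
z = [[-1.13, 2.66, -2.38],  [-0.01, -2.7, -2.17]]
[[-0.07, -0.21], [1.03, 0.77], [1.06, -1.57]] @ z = [[0.08, 0.38, 0.62],[-1.17, 0.66, -4.12],[-1.18, 7.06, 0.88]]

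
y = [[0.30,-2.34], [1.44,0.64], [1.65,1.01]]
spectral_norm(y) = 2.83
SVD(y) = [[0.65, 0.75], [-0.45, 0.47], [-0.6, 0.46]] @ diag([2.8346100664652405, 1.9381397707838108]) @ [[-0.51, -0.86], [0.86, -0.51]]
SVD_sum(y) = [[-0.95, -1.59], [0.66, 1.11], [0.88, 1.47]] + [[1.25, -0.75], [0.78, -0.47], [0.77, -0.46]]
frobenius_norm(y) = 3.43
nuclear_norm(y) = 4.77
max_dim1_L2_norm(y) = 2.36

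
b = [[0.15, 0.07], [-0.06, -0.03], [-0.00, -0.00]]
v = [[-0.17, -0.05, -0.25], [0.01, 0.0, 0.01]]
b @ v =[[-0.02, -0.01, -0.04], [0.01, 0.0, 0.01], [0.0, 0.0, 0.0]]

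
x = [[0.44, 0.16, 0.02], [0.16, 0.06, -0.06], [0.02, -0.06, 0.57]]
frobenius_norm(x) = 0.76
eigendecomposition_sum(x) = [[-0.0, 0.00, 0.00], [0.00, -0.0, -0.0], [0.0, -0.00, -0.0]] + [[0.44, 0.16, 0.01], [0.16, 0.06, 0.00], [0.01, 0.0, 0.0]] + [[0.0, -0.0, 0.01], [-0.0, 0.01, -0.06], [0.01, -0.06, 0.57]]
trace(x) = 1.07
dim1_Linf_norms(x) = [0.44, 0.16, 0.57]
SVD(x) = [[0.02, 0.94, -0.34], [-0.11, 0.34, 0.93], [0.99, 0.02, 0.11]] @ diag([0.57698683357161, 0.49835495302143995, 0.005341786593049887]) @ [[0.02, -0.11, 0.99], [0.94, 0.34, 0.02], [0.34, -0.93, -0.11]]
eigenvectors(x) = [[-0.34, 0.94, 0.02], [0.93, 0.34, -0.11], [0.11, 0.02, 0.99]]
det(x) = -0.00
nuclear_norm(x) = 1.08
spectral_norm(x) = 0.58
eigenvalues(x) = [-0.01, 0.5, 0.58]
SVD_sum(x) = [[0.00, -0.0, 0.01],  [-0.0, 0.01, -0.06],  [0.01, -0.06, 0.57]] + [[0.44,0.16,0.01], [0.16,0.06,0.00], [0.01,0.0,0.0]] + [[-0.00, 0.00, 0.00], [0.00, -0.0, -0.0], [0.0, -0.0, -0.00]]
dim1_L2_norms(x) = [0.47, 0.18, 0.57]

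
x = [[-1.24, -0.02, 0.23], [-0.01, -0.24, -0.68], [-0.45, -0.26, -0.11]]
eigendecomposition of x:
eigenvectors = [[0.1, 0.81, -0.19], [-0.83, 0.36, -0.83], [0.54, 0.46, -0.53]]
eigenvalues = [0.21, -1.12, -0.68]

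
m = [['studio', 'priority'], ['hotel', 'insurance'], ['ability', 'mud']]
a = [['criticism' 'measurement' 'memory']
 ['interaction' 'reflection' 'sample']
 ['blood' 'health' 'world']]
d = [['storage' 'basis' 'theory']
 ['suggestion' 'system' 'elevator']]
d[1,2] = 'elevator'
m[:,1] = ['priority', 'insurance', 'mud']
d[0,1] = 'basis'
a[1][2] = 'sample'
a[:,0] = ['criticism', 'interaction', 'blood']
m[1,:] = ['hotel', 'insurance']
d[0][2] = 'theory'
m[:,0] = ['studio', 'hotel', 'ability']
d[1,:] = ['suggestion', 'system', 'elevator']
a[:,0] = ['criticism', 'interaction', 'blood']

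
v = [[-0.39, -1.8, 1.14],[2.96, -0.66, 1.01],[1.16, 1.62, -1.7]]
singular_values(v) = [3.36, 3.21, 0.43]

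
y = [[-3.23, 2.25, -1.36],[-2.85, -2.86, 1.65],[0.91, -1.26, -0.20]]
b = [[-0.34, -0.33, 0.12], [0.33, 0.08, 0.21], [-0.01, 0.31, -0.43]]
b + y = [[-3.57, 1.92, -1.24], [-2.52, -2.78, 1.86], [0.9, -0.95, -0.63]]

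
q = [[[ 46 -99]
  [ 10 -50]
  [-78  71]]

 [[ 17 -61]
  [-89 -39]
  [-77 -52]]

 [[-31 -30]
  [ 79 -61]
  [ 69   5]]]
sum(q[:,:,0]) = -54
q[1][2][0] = -77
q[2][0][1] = -30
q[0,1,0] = 10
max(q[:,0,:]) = 46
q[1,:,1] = [-61, -39, -52]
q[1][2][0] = -77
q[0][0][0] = 46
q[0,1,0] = 10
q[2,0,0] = -31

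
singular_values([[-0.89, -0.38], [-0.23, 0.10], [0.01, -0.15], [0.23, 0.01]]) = [1.01, 0.24]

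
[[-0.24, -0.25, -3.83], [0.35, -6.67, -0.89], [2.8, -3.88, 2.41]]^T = [[-0.24,  0.35,  2.8], [-0.25,  -6.67,  -3.88], [-3.83,  -0.89,  2.41]]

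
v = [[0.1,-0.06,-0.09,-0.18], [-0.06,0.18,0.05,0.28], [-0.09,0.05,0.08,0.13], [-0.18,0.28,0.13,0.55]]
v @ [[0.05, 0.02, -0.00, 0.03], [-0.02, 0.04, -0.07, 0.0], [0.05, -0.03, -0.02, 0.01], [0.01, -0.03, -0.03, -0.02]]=[[-0.0,0.01,0.01,0.01], [-0.00,-0.00,-0.02,-0.01], [-0.00,-0.01,-0.01,-0.0], [-0.0,-0.01,-0.04,-0.02]]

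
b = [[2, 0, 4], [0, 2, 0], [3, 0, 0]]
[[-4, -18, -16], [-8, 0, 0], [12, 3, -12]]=b @[[4, 1, -4], [-4, 0, 0], [-3, -5, -2]]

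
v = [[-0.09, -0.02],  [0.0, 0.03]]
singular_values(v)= [0.09, 0.03]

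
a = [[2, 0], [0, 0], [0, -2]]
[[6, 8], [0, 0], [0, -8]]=a@[[3, 4], [0, 4]]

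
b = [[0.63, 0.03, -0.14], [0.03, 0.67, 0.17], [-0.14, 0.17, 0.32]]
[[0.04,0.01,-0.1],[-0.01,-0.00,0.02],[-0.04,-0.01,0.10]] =b @[[0.04, 0.01, -0.1], [0.01, 0.0, -0.03], [-0.10, -0.03, 0.27]]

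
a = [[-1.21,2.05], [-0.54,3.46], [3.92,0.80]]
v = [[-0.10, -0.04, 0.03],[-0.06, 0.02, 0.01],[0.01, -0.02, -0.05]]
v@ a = [[0.26, -0.32],[0.1, -0.05],[-0.20, -0.09]]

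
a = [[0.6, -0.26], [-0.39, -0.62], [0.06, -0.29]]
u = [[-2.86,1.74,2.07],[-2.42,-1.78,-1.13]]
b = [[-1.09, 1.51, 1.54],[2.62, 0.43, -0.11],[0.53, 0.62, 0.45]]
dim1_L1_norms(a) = [0.86, 1.01, 0.35]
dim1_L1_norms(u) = [6.67, 5.33]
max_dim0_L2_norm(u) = 3.75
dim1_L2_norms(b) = [2.42, 2.66, 0.93]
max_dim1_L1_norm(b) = 4.14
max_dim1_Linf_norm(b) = 2.62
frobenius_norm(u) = 5.08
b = a @ u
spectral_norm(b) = 2.99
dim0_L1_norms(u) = [5.28, 3.52, 3.2]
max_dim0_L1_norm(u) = 5.28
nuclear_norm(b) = 5.19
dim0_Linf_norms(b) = [2.62, 1.51, 1.54]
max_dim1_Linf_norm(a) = 0.62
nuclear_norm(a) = 1.45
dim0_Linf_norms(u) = [2.86, 1.78, 2.07]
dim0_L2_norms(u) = [3.75, 2.49, 2.36]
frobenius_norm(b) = 3.71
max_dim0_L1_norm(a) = 1.17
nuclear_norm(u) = 7.13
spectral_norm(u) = 3.99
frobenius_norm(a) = 1.03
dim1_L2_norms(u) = [3.94, 3.21]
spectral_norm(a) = 0.77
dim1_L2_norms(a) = [0.65, 0.73, 0.3]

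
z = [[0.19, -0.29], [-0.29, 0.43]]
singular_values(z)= [0.62, 0.0]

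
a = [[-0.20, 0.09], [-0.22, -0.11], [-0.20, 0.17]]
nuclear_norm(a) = 0.57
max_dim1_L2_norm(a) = 0.26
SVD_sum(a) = [[-0.21, 0.07], [-0.17, 0.05], [-0.23, 0.07]] + [[0.01,  0.02],[-0.05,  -0.16],[0.03,  0.1]]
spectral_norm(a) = 0.37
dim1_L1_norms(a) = [0.29, 0.33, 0.37]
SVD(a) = [[-0.59, 0.13], [-0.48, -0.85], [-0.65, 0.51]] @ diag([0.3703711825379625, 0.20081132225407838]) @ [[0.95,-0.3], [0.30,0.95]]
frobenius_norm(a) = 0.42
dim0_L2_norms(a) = [0.36, 0.22]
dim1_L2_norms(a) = [0.22, 0.25, 0.26]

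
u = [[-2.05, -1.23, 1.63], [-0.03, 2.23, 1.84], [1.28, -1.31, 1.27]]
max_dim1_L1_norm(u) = 4.91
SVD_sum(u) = [[-1.4, -0.26, 2.17], [-0.71, -0.14, 1.11], [-0.27, -0.05, 0.42]] + [[-0.17, -1.1, -0.24], [0.37, 2.45, 0.54], [-0.12, -0.78, -0.17]] + [[-0.49, 0.14, -0.3],[0.31, -0.09, 0.19],[1.67, -0.48, 1.02]]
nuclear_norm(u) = 7.99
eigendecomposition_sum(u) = [[(-2.31-0j), -0.29+0.00j, 1.09-0.00j], [-0.26-0.00j, -0.03+0.00j, 0.13-0.00j], [0.66+0.00j, 0.08-0.00j, -0.31+0.00j]] + [[(0.13+0.11j), -0.47+0.37j, 0.27+0.53j], [0.12-0.36j, 1.13+0.66j, (0.86-0.98j)], [(0.31+0.14j), -0.70+0.94j, (0.79+0.86j)]] + [[(0.13-0.11j), -0.47-0.37j, (0.27-0.53j)], [(0.12+0.36j), (1.13-0.66j), (0.86+0.98j)], [(0.31-0.14j), -0.70-0.94j, (0.79-0.86j)]]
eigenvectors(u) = [[(0.96+0j),0.12-0.30j,0.12+0.30j], [(0.11+0j),(-0.7+0j),-0.70-0.00j], [(-0.27+0j),(0.07-0.63j),(0.07+0.63j)]]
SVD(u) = [[-0.88, 0.39, -0.28], [-0.45, -0.88, 0.18], [-0.17, 0.28, 0.94]] @ diag([2.956675456428292, 2.9008476777612087, 2.131256201347448]) @ [[0.54,0.1,-0.84],[-0.15,-0.97,-0.21],[0.83,-0.24,0.51]]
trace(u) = 1.45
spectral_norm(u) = 2.96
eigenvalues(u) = [(-2.66+0j), (2.05+1.63j), (2.05-1.63j)]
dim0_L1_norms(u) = [3.36, 4.77, 4.74]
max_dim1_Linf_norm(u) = 2.23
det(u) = -18.28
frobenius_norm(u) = 4.66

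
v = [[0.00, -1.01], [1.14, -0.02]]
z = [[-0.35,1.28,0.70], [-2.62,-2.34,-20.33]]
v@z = [[2.65, 2.36, 20.53], [-0.35, 1.51, 1.2]]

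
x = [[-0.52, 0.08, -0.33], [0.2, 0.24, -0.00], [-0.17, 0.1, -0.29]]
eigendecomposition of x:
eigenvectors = [[0.89,-0.57,0.03], [-0.19,0.31,0.98], [0.42,0.76,0.18]]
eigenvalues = [-0.69, -0.12, 0.25]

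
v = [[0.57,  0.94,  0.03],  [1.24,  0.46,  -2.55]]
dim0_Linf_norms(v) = [1.24, 0.94, 2.55]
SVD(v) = [[0.15, 0.99], [0.99, -0.15]] @ diag([2.899753379008165, 1.0259290135924288]) @ [[0.45, 0.2, -0.87],[0.37, 0.84, 0.39]]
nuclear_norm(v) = 3.93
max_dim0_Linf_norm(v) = 2.55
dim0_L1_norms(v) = [1.81, 1.4, 2.58]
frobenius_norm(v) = 3.08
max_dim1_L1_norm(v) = 4.25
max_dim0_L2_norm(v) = 2.55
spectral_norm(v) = 2.90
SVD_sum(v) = [[0.19, 0.09, -0.37], [1.30, 0.59, -2.49]] + [[0.38,0.85,0.40], [-0.06,-0.13,-0.06]]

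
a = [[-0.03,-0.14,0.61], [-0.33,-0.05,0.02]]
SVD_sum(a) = [[-0.06, -0.14, 0.61], [-0.01, -0.01, 0.06]] + [[0.03, 0.00, 0.00], [-0.32, -0.04, -0.04]]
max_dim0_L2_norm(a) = 0.61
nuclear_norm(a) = 0.96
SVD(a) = [[-0.99, -0.10], [-0.1, 0.99]] @ diag([0.6289546843157501, 0.3298727104161166]) @ [[0.10, 0.23, -0.97],[-0.99, -0.11, -0.13]]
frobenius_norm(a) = 0.71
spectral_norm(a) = 0.63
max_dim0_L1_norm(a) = 0.63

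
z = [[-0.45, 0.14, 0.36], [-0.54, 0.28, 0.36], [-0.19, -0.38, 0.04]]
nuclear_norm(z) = 1.40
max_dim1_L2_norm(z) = 0.71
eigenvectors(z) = [[0.23-0.48j, (0.23+0.48j), (0.43+0j)], [0.17-0.47j, 0.17+0.47j, -0.37+0.00j], [0.68+0.00j, 0.68-0.00j, 0.82+0.00j]]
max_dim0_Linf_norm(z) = 0.54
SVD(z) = [[-0.64,0.09,-0.76], [-0.76,-0.15,0.63], [-0.06,0.99,0.16]] @ diag([0.9199051013452233, 0.4297060858947004, 0.050272102244592914]) @ [[0.77, -0.31, -0.55], [-0.34, -0.94, 0.04], [-0.53, 0.16, -0.83]]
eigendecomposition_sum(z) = [[(-0.26+0.01j), (0.1+0.16j), 0.18+0.07j], [(-0.24+0.04j), (0.11+0.14j), 0.18+0.05j], [-0.16-0.29j, (-0.13+0.21j), (0.02+0.25j)]] + [[(-0.26-0.01j),0.10-0.16j,0.18-0.07j], [-0.24-0.04j,(0.11-0.14j),(0.18-0.05j)], [-0.16+0.29j,-0.13-0.21j,0.02-0.25j]] + [[0.07-0.00j, -0.07+0.00j, (-0.01+0j)], [(-0.06+0j), (0.06-0j), 0.00-0.00j], [(0.12-0j), -0.13+0.00j, -0.01+0.00j]]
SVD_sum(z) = [[-0.46, 0.18, 0.33],[-0.54, 0.22, 0.39],[-0.04, 0.02, 0.03]] + [[-0.01, -0.04, 0.00],[0.02, 0.06, -0.0],[-0.14, -0.4, 0.02]] + [[0.02, -0.01, 0.03], [-0.02, 0.0, -0.03], [-0.00, 0.0, -0.01]]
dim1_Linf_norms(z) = [0.45, 0.54, 0.38]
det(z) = 0.02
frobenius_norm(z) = 1.02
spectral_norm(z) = 0.92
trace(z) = -0.13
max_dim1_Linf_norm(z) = 0.54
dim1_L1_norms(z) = [0.95, 1.18, 0.61]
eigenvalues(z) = [(-0.12+0.4j), (-0.12-0.4j), (0.11+0j)]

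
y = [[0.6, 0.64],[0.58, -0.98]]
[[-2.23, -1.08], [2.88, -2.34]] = y @ [[-0.36, -2.66], [-3.15, 0.81]]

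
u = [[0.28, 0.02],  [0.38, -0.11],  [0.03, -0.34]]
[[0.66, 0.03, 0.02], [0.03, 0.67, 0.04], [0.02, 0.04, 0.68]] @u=[[0.20, 0.0], [0.26, -0.09], [0.04, -0.24]]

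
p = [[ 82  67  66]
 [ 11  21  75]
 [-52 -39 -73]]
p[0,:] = [82, 67, 66]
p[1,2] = 75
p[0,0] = 82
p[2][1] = -39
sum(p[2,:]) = -164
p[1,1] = 21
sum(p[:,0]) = 41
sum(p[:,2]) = 68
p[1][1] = 21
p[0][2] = 66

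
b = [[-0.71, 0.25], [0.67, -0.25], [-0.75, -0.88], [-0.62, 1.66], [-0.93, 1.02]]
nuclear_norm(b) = 3.72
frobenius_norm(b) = 2.73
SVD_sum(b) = [[-0.28, 0.49], [0.27, -0.48], [0.19, -0.34], [-0.87, 1.51], [-0.67, 1.17]] + [[-0.43, -0.24], [0.40, 0.23], [-0.94, -0.54], [0.25, 0.15], [-0.26, -0.15]]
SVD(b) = [[-0.24, 0.36],[0.23, -0.34],[0.16, 0.81],[-0.74, -0.22],[-0.57, 0.22]] @ diag([2.377558092431574, 1.3444022899092127]) @ [[0.5, -0.87], [-0.87, -0.50]]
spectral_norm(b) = 2.38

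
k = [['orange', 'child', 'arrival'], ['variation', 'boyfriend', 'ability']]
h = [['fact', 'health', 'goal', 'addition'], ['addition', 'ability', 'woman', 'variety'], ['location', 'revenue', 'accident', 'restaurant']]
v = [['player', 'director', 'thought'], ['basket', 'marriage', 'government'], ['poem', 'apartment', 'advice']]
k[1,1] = 'boyfriend'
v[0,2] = 'thought'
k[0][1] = 'child'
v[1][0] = 'basket'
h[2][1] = 'revenue'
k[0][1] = 'child'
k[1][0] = 'variation'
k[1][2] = 'ability'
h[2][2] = 'accident'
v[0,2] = 'thought'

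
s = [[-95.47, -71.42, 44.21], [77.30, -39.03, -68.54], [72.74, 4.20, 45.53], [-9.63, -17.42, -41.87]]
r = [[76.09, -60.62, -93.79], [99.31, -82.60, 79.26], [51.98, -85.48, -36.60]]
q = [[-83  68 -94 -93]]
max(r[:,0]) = 99.31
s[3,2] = -41.87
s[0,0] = -95.47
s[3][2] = -41.87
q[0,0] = -83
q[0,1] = 68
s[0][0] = -95.47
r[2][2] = -36.6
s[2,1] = 4.2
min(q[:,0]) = -83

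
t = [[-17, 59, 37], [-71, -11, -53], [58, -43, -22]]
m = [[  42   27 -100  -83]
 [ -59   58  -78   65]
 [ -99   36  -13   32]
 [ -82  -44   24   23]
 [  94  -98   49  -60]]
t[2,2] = -22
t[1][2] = -53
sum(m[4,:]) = -15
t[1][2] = -53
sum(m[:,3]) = -23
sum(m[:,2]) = -118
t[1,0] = -71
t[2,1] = -43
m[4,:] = [94, -98, 49, -60]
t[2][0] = 58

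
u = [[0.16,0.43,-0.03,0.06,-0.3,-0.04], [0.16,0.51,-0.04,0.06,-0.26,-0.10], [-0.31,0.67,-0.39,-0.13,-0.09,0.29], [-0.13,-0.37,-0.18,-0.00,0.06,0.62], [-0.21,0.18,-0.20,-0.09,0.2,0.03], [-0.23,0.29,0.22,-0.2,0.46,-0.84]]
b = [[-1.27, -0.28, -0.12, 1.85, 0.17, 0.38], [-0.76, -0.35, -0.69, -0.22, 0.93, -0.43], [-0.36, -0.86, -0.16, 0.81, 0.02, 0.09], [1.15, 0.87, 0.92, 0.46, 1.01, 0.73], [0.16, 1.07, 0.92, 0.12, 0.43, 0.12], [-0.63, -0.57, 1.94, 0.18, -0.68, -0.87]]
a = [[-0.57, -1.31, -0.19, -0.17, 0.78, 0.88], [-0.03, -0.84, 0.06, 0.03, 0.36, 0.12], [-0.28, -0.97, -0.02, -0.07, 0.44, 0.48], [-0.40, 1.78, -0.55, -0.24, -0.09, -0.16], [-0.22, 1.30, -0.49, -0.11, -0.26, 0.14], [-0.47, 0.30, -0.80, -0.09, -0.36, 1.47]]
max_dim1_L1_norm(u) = 2.24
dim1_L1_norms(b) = [4.07, 3.38, 2.3, 5.14, 2.82, 4.87]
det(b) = 0.28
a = b @ u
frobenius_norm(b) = 4.67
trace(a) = -0.46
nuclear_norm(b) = 9.74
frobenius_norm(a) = 3.85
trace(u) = -0.36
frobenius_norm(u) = 1.83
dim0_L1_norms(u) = [1.2, 2.45, 1.06, 0.54, 1.37, 1.92]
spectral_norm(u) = 1.26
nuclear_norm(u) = 3.25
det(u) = -0.00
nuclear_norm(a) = 6.20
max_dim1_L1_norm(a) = 3.9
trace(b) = -1.76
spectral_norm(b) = 2.83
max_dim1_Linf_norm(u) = 0.84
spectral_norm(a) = 3.10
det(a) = 0.00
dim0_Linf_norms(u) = [0.31, 0.67, 0.39, 0.2, 0.46, 0.84]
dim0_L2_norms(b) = [2.02, 1.78, 2.44, 2.09, 1.6, 1.28]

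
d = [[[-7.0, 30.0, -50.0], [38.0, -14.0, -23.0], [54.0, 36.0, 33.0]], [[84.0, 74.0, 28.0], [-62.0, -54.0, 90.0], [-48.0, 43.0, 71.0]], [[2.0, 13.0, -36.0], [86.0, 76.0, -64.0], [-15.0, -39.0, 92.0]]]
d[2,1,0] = 86.0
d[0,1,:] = [38.0, -14.0, -23.0]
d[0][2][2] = 33.0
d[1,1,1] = -54.0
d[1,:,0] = [84.0, -62.0, -48.0]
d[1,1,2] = 90.0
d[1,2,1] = 43.0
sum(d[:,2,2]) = 196.0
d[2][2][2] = 92.0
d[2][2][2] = 92.0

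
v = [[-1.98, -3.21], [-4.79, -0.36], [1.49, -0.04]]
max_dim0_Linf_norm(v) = 4.79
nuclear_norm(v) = 8.39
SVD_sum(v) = [[-2.79, -1.03], [-4.33, -1.61], [1.3, 0.48]] + [[0.81, -2.18], [-0.46, 1.25], [0.19, -0.52]]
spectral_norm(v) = 5.66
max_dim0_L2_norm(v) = 5.39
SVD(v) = [[-0.53, 0.85], [-0.82, -0.49], [0.24, 0.2]] @ diag([5.662111602239727, 2.731371853809415]) @ [[0.94, 0.35], [0.35, -0.94]]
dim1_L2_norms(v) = [3.77, 4.8, 1.49]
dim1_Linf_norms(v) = [3.21, 4.79, 1.49]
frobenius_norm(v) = 6.29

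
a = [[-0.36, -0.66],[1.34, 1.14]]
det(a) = 0.474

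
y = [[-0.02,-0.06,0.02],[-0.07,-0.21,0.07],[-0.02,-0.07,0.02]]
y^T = [[-0.02, -0.07, -0.02], [-0.06, -0.21, -0.07], [0.02, 0.07, 0.02]]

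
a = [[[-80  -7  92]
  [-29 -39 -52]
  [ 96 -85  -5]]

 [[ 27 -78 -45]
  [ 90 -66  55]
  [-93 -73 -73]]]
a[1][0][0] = 27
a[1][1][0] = 90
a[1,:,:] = [[27, -78, -45], [90, -66, 55], [-93, -73, -73]]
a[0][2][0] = 96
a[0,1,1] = -39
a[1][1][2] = 55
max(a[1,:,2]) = 55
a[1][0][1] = -78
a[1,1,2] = 55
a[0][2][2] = -5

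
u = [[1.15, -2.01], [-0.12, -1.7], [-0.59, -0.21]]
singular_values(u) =[2.76, 1.01]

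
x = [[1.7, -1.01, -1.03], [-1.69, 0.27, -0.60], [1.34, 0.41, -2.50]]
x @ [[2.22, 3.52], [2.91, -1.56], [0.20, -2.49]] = [[0.63,10.12], [-3.09,-4.88], [3.67,10.30]]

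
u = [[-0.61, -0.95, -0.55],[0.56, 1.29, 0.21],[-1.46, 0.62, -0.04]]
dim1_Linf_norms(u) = [0.95, 1.29, 1.46]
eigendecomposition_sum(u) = [[-0.7,-0.19,-0.32], [0.26,0.07,0.12], [-1.09,-0.30,-0.50]] + [[0.81,1.58,-0.15], [-0.19,-0.37,0.03], [-1.67,-3.23,0.3]] + [[-0.73, -2.33, -0.09], [0.49, 1.59, 0.06], [1.29, 4.15, 0.15]]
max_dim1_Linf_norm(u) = 1.46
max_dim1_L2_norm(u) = 1.59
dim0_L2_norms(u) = [1.68, 1.72, 0.59]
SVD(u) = [[-0.65, 0.08, -0.75], [0.72, -0.23, -0.65], [-0.22, -0.97, 0.09]] @ diag([1.8841525916355044, 1.5765030323918268, 0.2847932588608553]) @ [[0.6,0.75,0.28], [0.79,-0.62,-0.03], [-0.15,-0.24,0.96]]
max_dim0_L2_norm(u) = 1.72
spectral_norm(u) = 1.88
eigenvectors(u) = [[-0.53,0.44,-0.46], [0.19,-0.1,0.32], [-0.83,-0.89,0.83]]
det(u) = -0.85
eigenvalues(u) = [-1.12, 0.74, 1.02]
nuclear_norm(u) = 3.75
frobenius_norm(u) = 2.47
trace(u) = 0.64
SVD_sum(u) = [[-0.74,-0.92,-0.34],[0.82,1.02,0.38],[-0.25,-0.32,-0.12]] + [[0.10, -0.08, -0.00],[-0.28, 0.22, 0.01],[-1.2, 0.94, 0.05]] + [[0.03, 0.05, -0.21], [0.03, 0.04, -0.18], [-0.0, -0.01, 0.03]]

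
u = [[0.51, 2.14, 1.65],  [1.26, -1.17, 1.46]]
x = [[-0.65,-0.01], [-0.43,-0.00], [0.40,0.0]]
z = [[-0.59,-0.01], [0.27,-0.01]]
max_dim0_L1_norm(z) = 0.86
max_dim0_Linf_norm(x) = 0.65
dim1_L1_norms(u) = [4.3, 3.89]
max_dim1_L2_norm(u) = 2.75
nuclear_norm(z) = 0.66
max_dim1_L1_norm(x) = 0.66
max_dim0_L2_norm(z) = 0.65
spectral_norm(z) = 0.65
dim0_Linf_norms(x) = [0.65, 0.01]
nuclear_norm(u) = 5.00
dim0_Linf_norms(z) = [0.59, 0.01]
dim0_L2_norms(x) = [0.88, 0.01]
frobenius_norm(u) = 3.56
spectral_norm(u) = 2.77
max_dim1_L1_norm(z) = 0.6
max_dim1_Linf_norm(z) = 0.59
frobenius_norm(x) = 0.88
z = u @ x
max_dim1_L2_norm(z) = 0.59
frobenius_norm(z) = 0.65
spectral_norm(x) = 0.88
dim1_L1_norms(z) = [0.6, 0.28]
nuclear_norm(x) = 0.88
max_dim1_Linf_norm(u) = 2.14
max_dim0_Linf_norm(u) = 2.14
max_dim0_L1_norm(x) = 1.48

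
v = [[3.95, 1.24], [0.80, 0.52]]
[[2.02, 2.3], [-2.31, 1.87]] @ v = [[9.82, 3.70],[-7.63, -1.89]]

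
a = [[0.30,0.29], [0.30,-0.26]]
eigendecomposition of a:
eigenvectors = [[0.92, -0.39], [0.4, 0.92]]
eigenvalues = [0.43, -0.39]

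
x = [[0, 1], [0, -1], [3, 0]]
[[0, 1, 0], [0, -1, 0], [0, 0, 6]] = x @[[0, 0, 2], [0, 1, 0]]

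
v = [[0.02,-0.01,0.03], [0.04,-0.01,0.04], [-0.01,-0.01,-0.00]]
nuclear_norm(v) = 0.09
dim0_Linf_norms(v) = [0.04, 0.01, 0.04]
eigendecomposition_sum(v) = [[(0.01+0.01j), -0.01+0.01j, 0.01-0.00j], [(0.02+0j), (-0+0.01j), 0.02-0.01j], [(-0.01+0.01j), (-0-0j), 0.00+0.01j]] + [[0.01-0.01j, (-0.01-0.01j), 0.01+0.00j],[(0.02-0j), (-0-0.01j), (0.02+0.01j)],[(-0.01-0.01j), -0.00+0.00j, -0.01j]] + [[(-0-0j), 0j, -0j], [0.00+0.00j, (-0-0j), (-0+0j)], [0j, (-0-0j), -0.00+0.00j]]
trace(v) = 0.01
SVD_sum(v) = [[0.02, -0.01, 0.03], [0.04, -0.01, 0.04], [-0.0, 0.0, -0.00]] + [[-0.00,  -0.0,  0.0], [0.0,  0.0,  -0.00], [-0.01,  -0.01,  0.00]] + [[-0.00, 0.00, 0.0], [0.00, -0.00, -0.0], [0.00, -0.0, -0.0]]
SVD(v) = [[-0.54, 0.39, -0.75], [-0.84, -0.17, 0.52], [0.07, 0.91, 0.42]] @ diag([0.06838021438878536, 0.014669772223695228, 0.0029906626437379274]) @ [[-0.66,0.19,-0.73], [-0.57,-0.76,0.31], [0.49,-0.62,-0.61]]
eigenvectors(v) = [[(-0.46-0.19j),  -0.46+0.19j,  -0.47+0.00j], [(-0.76+0j),  (-0.76-0j),  0.66+0.00j], [0.15-0.38j,  0.15+0.38j,  0.59+0.00j]]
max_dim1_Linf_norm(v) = 0.04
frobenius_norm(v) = 0.07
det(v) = -0.00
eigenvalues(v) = [(0.01+0.03j), (0.01-0.03j), (-0+0j)]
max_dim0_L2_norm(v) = 0.05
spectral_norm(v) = 0.07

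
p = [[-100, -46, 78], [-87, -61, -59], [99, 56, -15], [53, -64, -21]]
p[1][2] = -59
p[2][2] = -15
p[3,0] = 53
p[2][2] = -15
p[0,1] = -46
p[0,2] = 78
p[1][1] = -61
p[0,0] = -100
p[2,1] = 56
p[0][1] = -46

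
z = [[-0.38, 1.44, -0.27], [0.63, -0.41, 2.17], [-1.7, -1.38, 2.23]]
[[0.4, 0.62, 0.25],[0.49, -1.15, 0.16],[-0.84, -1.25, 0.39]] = z@ [[0.40,-0.1,-0.16], [0.42,0.32,0.16], [0.19,-0.44,0.15]]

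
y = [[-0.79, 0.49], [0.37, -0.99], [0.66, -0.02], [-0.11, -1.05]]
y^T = [[-0.79,0.37,0.66,-0.11], [0.49,-0.99,-0.02,-1.05]]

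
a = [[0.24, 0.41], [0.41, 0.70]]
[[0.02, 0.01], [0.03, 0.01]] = a @ [[0.17, 0.07],[-0.05, -0.02]]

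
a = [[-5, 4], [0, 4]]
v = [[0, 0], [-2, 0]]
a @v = [[-8, 0], [-8, 0]]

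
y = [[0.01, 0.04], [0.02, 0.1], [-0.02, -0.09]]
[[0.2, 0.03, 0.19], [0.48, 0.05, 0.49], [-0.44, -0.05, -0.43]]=y@[[5.55, 5.36, -1.88], [3.69, -0.61, 5.23]]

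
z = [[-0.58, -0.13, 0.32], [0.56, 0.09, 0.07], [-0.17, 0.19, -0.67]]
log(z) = [[0.31, -0.6, 2.92], [-0.96, -1.99, -2.59], [-2.99, -0.45, -1.69]]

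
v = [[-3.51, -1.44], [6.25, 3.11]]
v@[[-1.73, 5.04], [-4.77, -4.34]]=[[12.94, -11.44], [-25.65, 18.00]]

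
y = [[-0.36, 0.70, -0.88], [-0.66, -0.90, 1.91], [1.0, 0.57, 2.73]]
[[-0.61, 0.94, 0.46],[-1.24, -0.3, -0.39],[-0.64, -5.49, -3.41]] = y @ [[1.41, -1.64, -0.74], [-0.87, -1.01, -0.76], [-0.57, -1.20, -0.82]]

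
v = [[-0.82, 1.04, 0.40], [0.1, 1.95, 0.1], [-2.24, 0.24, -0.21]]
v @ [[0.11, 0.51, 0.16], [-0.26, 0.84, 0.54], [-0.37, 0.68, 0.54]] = [[-0.51, 0.73, 0.65], [-0.53, 1.76, 1.12], [-0.23, -1.08, -0.34]]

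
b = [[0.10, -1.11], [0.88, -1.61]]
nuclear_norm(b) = 2.50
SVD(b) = [[-0.5,-0.86], [-0.86,0.50]] @ diag([2.1117188678854806, 0.38632036319156526]) @ [[-0.38, 0.92], [0.92, 0.38]]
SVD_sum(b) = [[0.41, -0.98], [0.70, -1.68]] + [[-0.31,-0.13], [0.18,0.07]]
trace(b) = -1.51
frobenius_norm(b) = 2.15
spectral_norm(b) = 2.11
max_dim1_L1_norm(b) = 2.49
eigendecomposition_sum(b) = [[(0.05+0.9j),(-0.56-0.85j)],[0.44+0.67j,-0.81-0.40j]] + [[0.05-0.90j,(-0.56+0.85j)], [0.44-0.67j,-0.80+0.40j]]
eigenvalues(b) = [(-0.76+0.5j), (-0.76-0.5j)]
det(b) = 0.82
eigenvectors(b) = [[0.75+0.00j,(0.75-0j)], [(0.58-0.33j),(0.58+0.33j)]]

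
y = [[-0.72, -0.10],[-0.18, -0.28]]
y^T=[[-0.72,  -0.18],[-0.1,  -0.28]]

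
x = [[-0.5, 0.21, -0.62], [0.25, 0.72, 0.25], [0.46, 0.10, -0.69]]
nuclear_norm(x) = 2.43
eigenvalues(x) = [(-0.62+0.52j), (-0.62-0.52j), (0.77+0j)]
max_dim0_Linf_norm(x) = 0.72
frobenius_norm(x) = 1.42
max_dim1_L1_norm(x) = 1.33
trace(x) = -0.47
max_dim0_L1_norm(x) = 1.56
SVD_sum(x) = [[-0.09, 0.01, -0.68],[0.04, -0.0, 0.27],[-0.08, 0.01, -0.62]] + [[-0.06, -0.08, 0.01], [0.43, 0.55, -0.05], [0.26, 0.32, -0.03]] + [[-0.35, 0.28, 0.05], [-0.22, 0.18, 0.03], [0.29, -0.23, -0.04]]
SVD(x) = [[0.71, -0.12, -0.7], [-0.28, 0.85, -0.44], [0.65, 0.51, 0.57]] @ diag([0.9646216081366551, 0.8186417990945123, 0.647248605939907]) @ [[-0.13, 0.01, -0.99], [0.62, 0.78, -0.08], [0.77, -0.62, -0.11]]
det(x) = 0.51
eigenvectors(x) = [[0.76+0.00j, 0.76-0.00j, -0.11+0.00j], [(-0.18+0.05j), -0.18-0.05j, -0.99+0.00j], [0.09-0.62j, (0.09+0.62j), -0.10+0.00j]]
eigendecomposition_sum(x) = [[-0.26+0.31j, (0.06+0j), (-0.31-0.38j)], [0.04-0.09j, (-0.01+0j), 0.10+0.07j], [0.22+0.25j, 0.01-0.05j, -0.35+0.21j]] + [[-0.26-0.31j, 0.06-0.00j, -0.31+0.38j], [(0.04+0.09j), -0.01-0.00j, (0.1-0.07j)], [0.22-0.25j, (0.01+0.05j), (-0.35-0.21j)]] + [[0.02-0.00j,0.09-0.00j,(0.01+0j)], [0.17-0.00j,0.75-0.00j,(0.06+0j)], [0.02-0.00j,(0.08-0j),0.01+0.00j]]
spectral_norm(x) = 0.96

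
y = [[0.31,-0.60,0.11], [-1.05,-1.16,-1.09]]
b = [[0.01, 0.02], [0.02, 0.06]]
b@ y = [[-0.02, -0.03, -0.02], [-0.06, -0.08, -0.06]]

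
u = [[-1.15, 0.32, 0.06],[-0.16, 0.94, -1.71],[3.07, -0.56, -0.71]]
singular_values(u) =[3.41, 1.97, 0.0]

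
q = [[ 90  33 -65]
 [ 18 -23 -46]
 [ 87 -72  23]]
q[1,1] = -23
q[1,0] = 18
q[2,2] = 23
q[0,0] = 90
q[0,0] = 90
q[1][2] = -46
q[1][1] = -23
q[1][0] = 18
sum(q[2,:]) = 38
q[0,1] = 33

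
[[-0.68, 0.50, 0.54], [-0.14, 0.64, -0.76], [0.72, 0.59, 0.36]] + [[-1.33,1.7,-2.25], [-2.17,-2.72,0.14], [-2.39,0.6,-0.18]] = [[-2.01, 2.2, -1.71], [-2.31, -2.08, -0.62], [-1.67, 1.19, 0.18]]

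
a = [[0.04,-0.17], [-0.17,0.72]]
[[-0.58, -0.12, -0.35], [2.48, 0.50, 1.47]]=a @ [[-2.38,-0.22,0.56], [2.88,0.64,2.18]]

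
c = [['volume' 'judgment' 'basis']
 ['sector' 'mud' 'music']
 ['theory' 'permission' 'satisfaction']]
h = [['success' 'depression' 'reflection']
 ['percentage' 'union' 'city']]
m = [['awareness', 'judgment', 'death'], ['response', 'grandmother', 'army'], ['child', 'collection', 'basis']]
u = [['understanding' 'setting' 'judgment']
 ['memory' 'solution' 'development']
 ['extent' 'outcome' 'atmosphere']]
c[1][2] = 'music'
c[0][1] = 'judgment'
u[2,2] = 'atmosphere'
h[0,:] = ['success', 'depression', 'reflection']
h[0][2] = 'reflection'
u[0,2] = 'judgment'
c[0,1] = 'judgment'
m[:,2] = ['death', 'army', 'basis']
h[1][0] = 'percentage'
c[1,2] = 'music'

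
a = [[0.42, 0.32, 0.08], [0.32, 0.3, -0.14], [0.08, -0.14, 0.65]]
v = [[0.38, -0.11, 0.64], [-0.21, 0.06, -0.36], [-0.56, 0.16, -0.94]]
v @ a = [[0.18, -0.00, 0.46],[-0.1, 0.00, -0.26],[-0.26, 0.0, -0.68]]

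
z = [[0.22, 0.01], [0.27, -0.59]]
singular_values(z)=[0.65, 0.2]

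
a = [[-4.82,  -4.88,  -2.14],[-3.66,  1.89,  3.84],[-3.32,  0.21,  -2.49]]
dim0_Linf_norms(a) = [4.82, 4.88, 3.84]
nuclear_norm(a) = 16.22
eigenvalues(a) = [4.99, -6.86, -3.55]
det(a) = 121.47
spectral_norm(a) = 7.82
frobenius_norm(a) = 10.03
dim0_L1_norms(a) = [11.8, 6.98, 8.47]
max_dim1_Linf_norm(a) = 4.88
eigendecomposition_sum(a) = [[1.10, -1.82, -1.25], [-1.98, 3.27, 2.24], [-0.55, 0.9, 0.62]] + [[-6.55, -3.65, 0.0], [-0.57, -0.32, 0.0], [-4.95, -2.76, 0.00]] + [[0.62, 0.59, -0.89], [-1.11, -1.06, 1.6], [2.17, 2.07, -3.11]]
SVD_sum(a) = [[-5.38, -3.83, -2.53], [-0.29, -0.21, -0.14], [-2.51, -1.79, -1.18]] + [[0.31, -0.21, -0.34], [-3.43, 2.32, 3.79], [-0.27, 0.18, 0.3]] + [[0.25, -0.84, 0.74], [0.06, -0.22, 0.19], [-0.54, 1.82, -1.60]]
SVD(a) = [[-0.91, 0.09, -0.42],[-0.05, -0.99, -0.11],[-0.42, -0.08, 0.9]] @ diag([7.817664687957339, 5.6505193111497665, 2.7499182426007533]) @ [[0.76, 0.54, 0.36], [0.61, -0.41, -0.67], [-0.22, 0.73, -0.65]]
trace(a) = -5.42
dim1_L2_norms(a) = [7.19, 5.63, 4.16]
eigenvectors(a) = [[0.47, -0.8, 0.25], [-0.85, -0.07, -0.44], [-0.23, -0.6, 0.86]]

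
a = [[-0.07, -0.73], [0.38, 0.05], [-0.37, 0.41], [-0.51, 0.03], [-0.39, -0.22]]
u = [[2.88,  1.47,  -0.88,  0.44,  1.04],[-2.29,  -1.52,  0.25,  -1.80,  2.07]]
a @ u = [[1.47,1.01,-0.12,1.28,-1.58], [0.98,0.48,-0.32,0.08,0.50], [-2.00,-1.17,0.43,-0.9,0.46], [-1.54,-0.80,0.46,-0.28,-0.47], [-0.62,-0.24,0.29,0.22,-0.86]]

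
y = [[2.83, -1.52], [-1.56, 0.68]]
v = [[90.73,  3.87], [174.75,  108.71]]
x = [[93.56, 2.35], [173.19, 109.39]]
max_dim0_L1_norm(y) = 4.39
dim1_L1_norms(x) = [95.91, 282.58]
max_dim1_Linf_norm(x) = 173.19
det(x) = 9827.53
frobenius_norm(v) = 224.95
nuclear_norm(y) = 3.76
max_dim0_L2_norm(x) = 196.85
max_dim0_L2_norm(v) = 196.9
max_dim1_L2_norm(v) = 205.8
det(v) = 9186.98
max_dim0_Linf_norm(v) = 174.75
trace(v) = 199.44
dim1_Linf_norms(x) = [93.56, 173.19]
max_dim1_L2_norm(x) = 204.84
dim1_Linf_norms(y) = [2.83, 1.56]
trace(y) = 3.51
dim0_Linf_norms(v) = [174.75, 108.71]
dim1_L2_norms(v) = [90.81, 205.8]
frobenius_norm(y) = 3.64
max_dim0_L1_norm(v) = 265.48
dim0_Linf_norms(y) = [2.83, 1.52]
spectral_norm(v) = 221.08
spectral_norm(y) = 3.63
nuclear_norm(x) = 265.28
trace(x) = 202.95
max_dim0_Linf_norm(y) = 2.83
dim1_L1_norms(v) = [94.6, 283.46]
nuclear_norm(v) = 262.63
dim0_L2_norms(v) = [196.9, 108.78]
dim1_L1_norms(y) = [4.35, 2.24]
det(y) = -0.45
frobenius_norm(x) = 225.21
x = y + v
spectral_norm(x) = 220.77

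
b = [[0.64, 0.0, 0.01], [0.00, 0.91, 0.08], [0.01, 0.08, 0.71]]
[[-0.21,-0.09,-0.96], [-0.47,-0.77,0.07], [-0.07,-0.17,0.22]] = b @ [[-0.33, -0.14, -1.50], [-0.51, -0.83, 0.05], [-0.04, -0.15, 0.33]]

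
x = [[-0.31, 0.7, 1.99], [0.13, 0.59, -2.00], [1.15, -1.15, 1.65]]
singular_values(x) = [3.34, 1.68, 0.53]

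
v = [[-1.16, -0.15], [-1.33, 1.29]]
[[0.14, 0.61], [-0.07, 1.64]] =v @[[-0.10, -0.61],[-0.16, 0.64]]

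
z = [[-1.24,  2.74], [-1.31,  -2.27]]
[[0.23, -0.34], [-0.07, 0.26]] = z@[[-0.05, 0.01], [0.06, -0.12]]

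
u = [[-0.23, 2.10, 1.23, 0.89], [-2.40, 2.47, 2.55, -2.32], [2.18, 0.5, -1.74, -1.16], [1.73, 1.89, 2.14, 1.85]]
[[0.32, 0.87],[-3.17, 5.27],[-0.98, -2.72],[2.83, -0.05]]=u @ [[0.55, -0.7], [-0.47, -0.04], [0.53, 1.00], [0.88, -0.49]]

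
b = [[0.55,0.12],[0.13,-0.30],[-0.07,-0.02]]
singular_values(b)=[0.57, 0.32]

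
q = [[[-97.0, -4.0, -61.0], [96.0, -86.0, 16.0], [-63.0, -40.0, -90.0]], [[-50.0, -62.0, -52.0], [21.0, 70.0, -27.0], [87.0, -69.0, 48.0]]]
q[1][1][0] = 21.0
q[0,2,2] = -90.0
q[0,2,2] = -90.0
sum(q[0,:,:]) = -329.0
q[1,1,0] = 21.0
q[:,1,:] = [[96.0, -86.0, 16.0], [21.0, 70.0, -27.0]]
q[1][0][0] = -50.0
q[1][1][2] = -27.0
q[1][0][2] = -52.0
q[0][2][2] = -90.0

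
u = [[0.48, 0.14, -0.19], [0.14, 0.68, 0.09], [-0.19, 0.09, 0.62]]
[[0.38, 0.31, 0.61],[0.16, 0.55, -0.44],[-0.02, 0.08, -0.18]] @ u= [[0.11, 0.32, 0.33],  [0.24, 0.36, -0.25],  [0.04, 0.04, -0.10]]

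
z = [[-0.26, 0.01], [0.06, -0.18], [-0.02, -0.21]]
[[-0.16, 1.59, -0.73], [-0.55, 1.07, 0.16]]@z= [[0.15,-0.13], [0.20,-0.23]]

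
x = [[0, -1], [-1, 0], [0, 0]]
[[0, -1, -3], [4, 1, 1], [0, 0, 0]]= x@[[-4, -1, -1], [0, 1, 3]]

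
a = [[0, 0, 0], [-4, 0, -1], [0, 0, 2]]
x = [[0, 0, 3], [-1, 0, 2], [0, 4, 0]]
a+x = [[0, 0, 3], [-5, 0, 1], [0, 4, 2]]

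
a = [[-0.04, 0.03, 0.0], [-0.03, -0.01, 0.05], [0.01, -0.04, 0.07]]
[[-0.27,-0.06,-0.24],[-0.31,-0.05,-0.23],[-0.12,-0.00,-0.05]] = a @ [[4.39, 1.38, 4.10], [-3.15, -0.02, -2.39], [-4.18, -0.23, -2.71]]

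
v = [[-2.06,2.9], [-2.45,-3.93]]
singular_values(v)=[4.98, 3.05]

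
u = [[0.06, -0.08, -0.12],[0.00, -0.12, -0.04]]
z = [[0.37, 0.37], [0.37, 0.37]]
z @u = [[0.02,  -0.07,  -0.06], [0.02,  -0.07,  -0.06]]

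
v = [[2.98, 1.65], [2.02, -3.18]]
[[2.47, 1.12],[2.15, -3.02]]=v @ [[0.89, -0.11], [-0.11, 0.88]]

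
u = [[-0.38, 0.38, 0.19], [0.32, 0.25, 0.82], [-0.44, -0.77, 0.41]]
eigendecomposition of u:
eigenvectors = [[0.90+0.00j, -0.07-0.24j, (-0.07+0.24j)],[-0.43+0.00j, (0.04-0.65j), 0.04+0.65j],[(0.07+0j), 0.71+0.00j, (0.71-0j)]]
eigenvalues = [(-0.55+0j), (0.41+0.85j), (0.41-0.85j)]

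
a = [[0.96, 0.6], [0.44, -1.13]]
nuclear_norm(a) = 2.33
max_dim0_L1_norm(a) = 1.73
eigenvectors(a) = [[0.98, -0.26], [0.2, 0.97]]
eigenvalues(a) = [1.08, -1.25]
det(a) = -1.35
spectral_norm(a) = 1.28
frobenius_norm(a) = 1.66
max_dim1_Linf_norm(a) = 1.13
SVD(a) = [[-0.57,0.82], [0.82,0.57]] @ diag([1.283955801379777, 1.0505034507812023]) @ [[-0.15, -0.99], [0.99, -0.15]]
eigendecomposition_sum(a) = [[1.02,  0.28], [0.20,  0.06]] + [[-0.06,0.32], [0.24,-1.19]]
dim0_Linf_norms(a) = [0.96, 1.13]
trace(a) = -0.17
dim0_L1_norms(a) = [1.4, 1.73]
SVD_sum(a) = [[0.11, 0.73], [-0.15, -1.04]] + [[0.85, -0.13],[0.59, -0.09]]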